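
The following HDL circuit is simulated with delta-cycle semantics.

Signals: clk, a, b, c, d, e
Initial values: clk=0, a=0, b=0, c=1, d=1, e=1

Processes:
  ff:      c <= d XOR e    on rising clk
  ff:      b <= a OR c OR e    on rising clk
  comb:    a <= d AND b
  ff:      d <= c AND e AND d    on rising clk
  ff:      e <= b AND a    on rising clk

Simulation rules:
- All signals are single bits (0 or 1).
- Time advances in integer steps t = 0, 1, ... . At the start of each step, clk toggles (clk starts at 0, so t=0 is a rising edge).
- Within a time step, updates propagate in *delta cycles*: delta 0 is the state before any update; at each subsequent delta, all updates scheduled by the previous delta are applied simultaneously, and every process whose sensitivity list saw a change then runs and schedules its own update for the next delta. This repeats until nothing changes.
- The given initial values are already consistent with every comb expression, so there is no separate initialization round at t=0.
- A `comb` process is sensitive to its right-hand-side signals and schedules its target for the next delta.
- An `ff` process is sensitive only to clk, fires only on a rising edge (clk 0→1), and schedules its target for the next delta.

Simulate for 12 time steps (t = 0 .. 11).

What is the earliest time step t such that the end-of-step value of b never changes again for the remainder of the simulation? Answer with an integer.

t0.Δ0 a=0 e=1 c=1 d=1 clk=0 b=0
t0.Δ1 a=0 e=1 c=1 d=1 clk=1 b=0
t0.Δ2 a=0 e=0 c=0 d=1 clk=1 b=1
t0.Δ3 a=1 e=0 c=0 d=1 clk=1 b=1
t1.Δ0 a=1 e=0 c=0 d=1 clk=1 b=1
t1.Δ1 a=1 e=0 c=0 d=1 clk=0 b=1
t2.Δ0 a=1 e=0 c=0 d=1 clk=0 b=1
t2.Δ1 a=1 e=0 c=0 d=1 clk=1 b=1
t2.Δ2 a=1 e=1 c=1 d=0 clk=1 b=1
t2.Δ3 a=0 e=1 c=1 d=0 clk=1 b=1
t3.Δ0 a=0 e=1 c=1 d=0 clk=1 b=1
t3.Δ1 a=0 e=1 c=1 d=0 clk=0 b=1
t4.Δ0 a=0 e=1 c=1 d=0 clk=0 b=1
t4.Δ1 a=0 e=1 c=1 d=0 clk=1 b=1
t4.Δ2 a=0 e=0 c=1 d=0 clk=1 b=1
t5.Δ0 a=0 e=0 c=1 d=0 clk=1 b=1
t5.Δ1 a=0 e=0 c=1 d=0 clk=0 b=1
t6.Δ0 a=0 e=0 c=1 d=0 clk=0 b=1
t6.Δ1 a=0 e=0 c=1 d=0 clk=1 b=1
t6.Δ2 a=0 e=0 c=0 d=0 clk=1 b=1
t7.Δ0 a=0 e=0 c=0 d=0 clk=1 b=1
t7.Δ1 a=0 e=0 c=0 d=0 clk=0 b=1
t8.Δ0 a=0 e=0 c=0 d=0 clk=0 b=1
t8.Δ1 a=0 e=0 c=0 d=0 clk=1 b=1
t8.Δ2 a=0 e=0 c=0 d=0 clk=1 b=0
t9.Δ0 a=0 e=0 c=0 d=0 clk=1 b=0
t9.Δ1 a=0 e=0 c=0 d=0 clk=0 b=0
t10.Δ0 a=0 e=0 c=0 d=0 clk=0 b=0
t10.Δ1 a=0 e=0 c=0 d=0 clk=1 b=0
t11.Δ0 a=0 e=0 c=0 d=0 clk=1 b=0
t11.Δ1 a=0 e=0 c=0 d=0 clk=0 b=0

8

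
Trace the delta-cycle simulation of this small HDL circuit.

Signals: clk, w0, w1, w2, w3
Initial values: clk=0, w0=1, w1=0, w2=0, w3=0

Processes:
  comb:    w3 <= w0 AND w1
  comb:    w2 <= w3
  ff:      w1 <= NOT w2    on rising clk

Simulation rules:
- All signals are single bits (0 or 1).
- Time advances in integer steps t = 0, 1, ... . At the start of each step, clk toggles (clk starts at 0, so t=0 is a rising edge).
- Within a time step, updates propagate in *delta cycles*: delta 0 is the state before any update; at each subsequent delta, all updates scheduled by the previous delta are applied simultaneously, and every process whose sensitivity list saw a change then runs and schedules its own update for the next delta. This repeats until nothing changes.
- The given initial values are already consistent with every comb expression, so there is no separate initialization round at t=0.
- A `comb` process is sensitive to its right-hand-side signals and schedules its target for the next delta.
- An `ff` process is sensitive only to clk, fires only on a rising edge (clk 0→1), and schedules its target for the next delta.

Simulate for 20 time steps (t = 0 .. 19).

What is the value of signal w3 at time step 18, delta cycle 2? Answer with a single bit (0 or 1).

1

t0.Δ0 w0=1 w3=0 clk=0 w2=0 w1=0
t0.Δ1 w0=1 w3=0 clk=1 w2=0 w1=0
t0.Δ2 w0=1 w3=0 clk=1 w2=0 w1=1
t0.Δ3 w0=1 w3=1 clk=1 w2=0 w1=1
t0.Δ4 w0=1 w3=1 clk=1 w2=1 w1=1
t1.Δ0 w0=1 w3=1 clk=1 w2=1 w1=1
t1.Δ1 w0=1 w3=1 clk=0 w2=1 w1=1
t2.Δ0 w0=1 w3=1 clk=0 w2=1 w1=1
t2.Δ1 w0=1 w3=1 clk=1 w2=1 w1=1
t2.Δ2 w0=1 w3=1 clk=1 w2=1 w1=0
t2.Δ3 w0=1 w3=0 clk=1 w2=1 w1=0
t2.Δ4 w0=1 w3=0 clk=1 w2=0 w1=0
t3.Δ0 w0=1 w3=0 clk=1 w2=0 w1=0
t3.Δ1 w0=1 w3=0 clk=0 w2=0 w1=0
t4.Δ0 w0=1 w3=0 clk=0 w2=0 w1=0
t4.Δ1 w0=1 w3=0 clk=1 w2=0 w1=0
t4.Δ2 w0=1 w3=0 clk=1 w2=0 w1=1
t4.Δ3 w0=1 w3=1 clk=1 w2=0 w1=1
t4.Δ4 w0=1 w3=1 clk=1 w2=1 w1=1
t5.Δ0 w0=1 w3=1 clk=1 w2=1 w1=1
t5.Δ1 w0=1 w3=1 clk=0 w2=1 w1=1
t6.Δ0 w0=1 w3=1 clk=0 w2=1 w1=1
t6.Δ1 w0=1 w3=1 clk=1 w2=1 w1=1
t6.Δ2 w0=1 w3=1 clk=1 w2=1 w1=0
t6.Δ3 w0=1 w3=0 clk=1 w2=1 w1=0
t6.Δ4 w0=1 w3=0 clk=1 w2=0 w1=0
t7.Δ0 w0=1 w3=0 clk=1 w2=0 w1=0
t7.Δ1 w0=1 w3=0 clk=0 w2=0 w1=0
t8.Δ0 w0=1 w3=0 clk=0 w2=0 w1=0
t8.Δ1 w0=1 w3=0 clk=1 w2=0 w1=0
t8.Δ2 w0=1 w3=0 clk=1 w2=0 w1=1
t8.Δ3 w0=1 w3=1 clk=1 w2=0 w1=1
t8.Δ4 w0=1 w3=1 clk=1 w2=1 w1=1
t9.Δ0 w0=1 w3=1 clk=1 w2=1 w1=1
t9.Δ1 w0=1 w3=1 clk=0 w2=1 w1=1
t10.Δ0 w0=1 w3=1 clk=0 w2=1 w1=1
t10.Δ1 w0=1 w3=1 clk=1 w2=1 w1=1
t10.Δ2 w0=1 w3=1 clk=1 w2=1 w1=0
t10.Δ3 w0=1 w3=0 clk=1 w2=1 w1=0
t10.Δ4 w0=1 w3=0 clk=1 w2=0 w1=0
t11.Δ0 w0=1 w3=0 clk=1 w2=0 w1=0
t11.Δ1 w0=1 w3=0 clk=0 w2=0 w1=0
t12.Δ0 w0=1 w3=0 clk=0 w2=0 w1=0
t12.Δ1 w0=1 w3=0 clk=1 w2=0 w1=0
t12.Δ2 w0=1 w3=0 clk=1 w2=0 w1=1
t12.Δ3 w0=1 w3=1 clk=1 w2=0 w1=1
t12.Δ4 w0=1 w3=1 clk=1 w2=1 w1=1
t13.Δ0 w0=1 w3=1 clk=1 w2=1 w1=1
t13.Δ1 w0=1 w3=1 clk=0 w2=1 w1=1
t14.Δ0 w0=1 w3=1 clk=0 w2=1 w1=1
t14.Δ1 w0=1 w3=1 clk=1 w2=1 w1=1
t14.Δ2 w0=1 w3=1 clk=1 w2=1 w1=0
t14.Δ3 w0=1 w3=0 clk=1 w2=1 w1=0
t14.Δ4 w0=1 w3=0 clk=1 w2=0 w1=0
t15.Δ0 w0=1 w3=0 clk=1 w2=0 w1=0
t15.Δ1 w0=1 w3=0 clk=0 w2=0 w1=0
t16.Δ0 w0=1 w3=0 clk=0 w2=0 w1=0
t16.Δ1 w0=1 w3=0 clk=1 w2=0 w1=0
t16.Δ2 w0=1 w3=0 clk=1 w2=0 w1=1
t16.Δ3 w0=1 w3=1 clk=1 w2=0 w1=1
t16.Δ4 w0=1 w3=1 clk=1 w2=1 w1=1
t17.Δ0 w0=1 w3=1 clk=1 w2=1 w1=1
t17.Δ1 w0=1 w3=1 clk=0 w2=1 w1=1
t18.Δ0 w0=1 w3=1 clk=0 w2=1 w1=1
t18.Δ1 w0=1 w3=1 clk=1 w2=1 w1=1
t18.Δ2 w0=1 w3=1 clk=1 w2=1 w1=0
t18.Δ3 w0=1 w3=0 clk=1 w2=1 w1=0
t18.Δ4 w0=1 w3=0 clk=1 w2=0 w1=0
t19.Δ0 w0=1 w3=0 clk=1 w2=0 w1=0
t19.Δ1 w0=1 w3=0 clk=0 w2=0 w1=0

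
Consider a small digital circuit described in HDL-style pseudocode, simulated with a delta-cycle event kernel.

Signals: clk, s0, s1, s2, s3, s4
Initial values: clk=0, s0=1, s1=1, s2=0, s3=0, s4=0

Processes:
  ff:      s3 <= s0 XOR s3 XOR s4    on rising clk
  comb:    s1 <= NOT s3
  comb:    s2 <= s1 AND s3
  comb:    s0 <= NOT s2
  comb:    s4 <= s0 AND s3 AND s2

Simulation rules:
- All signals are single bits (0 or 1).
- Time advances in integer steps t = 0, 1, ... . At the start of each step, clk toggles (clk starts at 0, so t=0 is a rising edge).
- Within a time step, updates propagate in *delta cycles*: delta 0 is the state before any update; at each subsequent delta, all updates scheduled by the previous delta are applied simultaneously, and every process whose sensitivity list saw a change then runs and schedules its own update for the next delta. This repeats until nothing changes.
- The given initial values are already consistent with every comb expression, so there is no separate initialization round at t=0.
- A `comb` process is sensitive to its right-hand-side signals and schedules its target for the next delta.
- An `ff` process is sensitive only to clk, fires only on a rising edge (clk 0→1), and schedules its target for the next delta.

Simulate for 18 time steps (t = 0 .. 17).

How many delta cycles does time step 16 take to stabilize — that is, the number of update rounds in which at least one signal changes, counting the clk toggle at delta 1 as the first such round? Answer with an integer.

t0.Δ0 s1=1 clk=0 s4=0 s0=1 s3=0 s2=0
t0.Δ1 s1=1 clk=1 s4=0 s0=1 s3=0 s2=0
t0.Δ2 s1=1 clk=1 s4=0 s0=1 s3=1 s2=0
t0.Δ3 s1=0 clk=1 s4=0 s0=1 s3=1 s2=1
t0.Δ4 s1=0 clk=1 s4=1 s0=0 s3=1 s2=0
t0.Δ5 s1=0 clk=1 s4=0 s0=1 s3=1 s2=0
t1.Δ0 s1=0 clk=1 s4=0 s0=1 s3=1 s2=0
t1.Δ1 s1=0 clk=0 s4=0 s0=1 s3=1 s2=0
t2.Δ0 s1=0 clk=0 s4=0 s0=1 s3=1 s2=0
t2.Δ1 s1=0 clk=1 s4=0 s0=1 s3=1 s2=0
t2.Δ2 s1=0 clk=1 s4=0 s0=1 s3=0 s2=0
t2.Δ3 s1=1 clk=1 s4=0 s0=1 s3=0 s2=0
t3.Δ0 s1=1 clk=1 s4=0 s0=1 s3=0 s2=0
t3.Δ1 s1=1 clk=0 s4=0 s0=1 s3=0 s2=0
t4.Δ0 s1=1 clk=0 s4=0 s0=1 s3=0 s2=0
t4.Δ1 s1=1 clk=1 s4=0 s0=1 s3=0 s2=0
t4.Δ2 s1=1 clk=1 s4=0 s0=1 s3=1 s2=0
t4.Δ3 s1=0 clk=1 s4=0 s0=1 s3=1 s2=1
t4.Δ4 s1=0 clk=1 s4=1 s0=0 s3=1 s2=0
t4.Δ5 s1=0 clk=1 s4=0 s0=1 s3=1 s2=0
t5.Δ0 s1=0 clk=1 s4=0 s0=1 s3=1 s2=0
t5.Δ1 s1=0 clk=0 s4=0 s0=1 s3=1 s2=0
t6.Δ0 s1=0 clk=0 s4=0 s0=1 s3=1 s2=0
t6.Δ1 s1=0 clk=1 s4=0 s0=1 s3=1 s2=0
t6.Δ2 s1=0 clk=1 s4=0 s0=1 s3=0 s2=0
t6.Δ3 s1=1 clk=1 s4=0 s0=1 s3=0 s2=0
t7.Δ0 s1=1 clk=1 s4=0 s0=1 s3=0 s2=0
t7.Δ1 s1=1 clk=0 s4=0 s0=1 s3=0 s2=0
t8.Δ0 s1=1 clk=0 s4=0 s0=1 s3=0 s2=0
t8.Δ1 s1=1 clk=1 s4=0 s0=1 s3=0 s2=0
t8.Δ2 s1=1 clk=1 s4=0 s0=1 s3=1 s2=0
t8.Δ3 s1=0 clk=1 s4=0 s0=1 s3=1 s2=1
t8.Δ4 s1=0 clk=1 s4=1 s0=0 s3=1 s2=0
t8.Δ5 s1=0 clk=1 s4=0 s0=1 s3=1 s2=0
t9.Δ0 s1=0 clk=1 s4=0 s0=1 s3=1 s2=0
t9.Δ1 s1=0 clk=0 s4=0 s0=1 s3=1 s2=0
t10.Δ0 s1=0 clk=0 s4=0 s0=1 s3=1 s2=0
t10.Δ1 s1=0 clk=1 s4=0 s0=1 s3=1 s2=0
t10.Δ2 s1=0 clk=1 s4=0 s0=1 s3=0 s2=0
t10.Δ3 s1=1 clk=1 s4=0 s0=1 s3=0 s2=0
t11.Δ0 s1=1 clk=1 s4=0 s0=1 s3=0 s2=0
t11.Δ1 s1=1 clk=0 s4=0 s0=1 s3=0 s2=0
t12.Δ0 s1=1 clk=0 s4=0 s0=1 s3=0 s2=0
t12.Δ1 s1=1 clk=1 s4=0 s0=1 s3=0 s2=0
t12.Δ2 s1=1 clk=1 s4=0 s0=1 s3=1 s2=0
t12.Δ3 s1=0 clk=1 s4=0 s0=1 s3=1 s2=1
t12.Δ4 s1=0 clk=1 s4=1 s0=0 s3=1 s2=0
t12.Δ5 s1=0 clk=1 s4=0 s0=1 s3=1 s2=0
t13.Δ0 s1=0 clk=1 s4=0 s0=1 s3=1 s2=0
t13.Δ1 s1=0 clk=0 s4=0 s0=1 s3=1 s2=0
t14.Δ0 s1=0 clk=0 s4=0 s0=1 s3=1 s2=0
t14.Δ1 s1=0 clk=1 s4=0 s0=1 s3=1 s2=0
t14.Δ2 s1=0 clk=1 s4=0 s0=1 s3=0 s2=0
t14.Δ3 s1=1 clk=1 s4=0 s0=1 s3=0 s2=0
t15.Δ0 s1=1 clk=1 s4=0 s0=1 s3=0 s2=0
t15.Δ1 s1=1 clk=0 s4=0 s0=1 s3=0 s2=0
t16.Δ0 s1=1 clk=0 s4=0 s0=1 s3=0 s2=0
t16.Δ1 s1=1 clk=1 s4=0 s0=1 s3=0 s2=0
t16.Δ2 s1=1 clk=1 s4=0 s0=1 s3=1 s2=0
t16.Δ3 s1=0 clk=1 s4=0 s0=1 s3=1 s2=1
t16.Δ4 s1=0 clk=1 s4=1 s0=0 s3=1 s2=0
t16.Δ5 s1=0 clk=1 s4=0 s0=1 s3=1 s2=0
t17.Δ0 s1=0 clk=1 s4=0 s0=1 s3=1 s2=0
t17.Δ1 s1=0 clk=0 s4=0 s0=1 s3=1 s2=0

5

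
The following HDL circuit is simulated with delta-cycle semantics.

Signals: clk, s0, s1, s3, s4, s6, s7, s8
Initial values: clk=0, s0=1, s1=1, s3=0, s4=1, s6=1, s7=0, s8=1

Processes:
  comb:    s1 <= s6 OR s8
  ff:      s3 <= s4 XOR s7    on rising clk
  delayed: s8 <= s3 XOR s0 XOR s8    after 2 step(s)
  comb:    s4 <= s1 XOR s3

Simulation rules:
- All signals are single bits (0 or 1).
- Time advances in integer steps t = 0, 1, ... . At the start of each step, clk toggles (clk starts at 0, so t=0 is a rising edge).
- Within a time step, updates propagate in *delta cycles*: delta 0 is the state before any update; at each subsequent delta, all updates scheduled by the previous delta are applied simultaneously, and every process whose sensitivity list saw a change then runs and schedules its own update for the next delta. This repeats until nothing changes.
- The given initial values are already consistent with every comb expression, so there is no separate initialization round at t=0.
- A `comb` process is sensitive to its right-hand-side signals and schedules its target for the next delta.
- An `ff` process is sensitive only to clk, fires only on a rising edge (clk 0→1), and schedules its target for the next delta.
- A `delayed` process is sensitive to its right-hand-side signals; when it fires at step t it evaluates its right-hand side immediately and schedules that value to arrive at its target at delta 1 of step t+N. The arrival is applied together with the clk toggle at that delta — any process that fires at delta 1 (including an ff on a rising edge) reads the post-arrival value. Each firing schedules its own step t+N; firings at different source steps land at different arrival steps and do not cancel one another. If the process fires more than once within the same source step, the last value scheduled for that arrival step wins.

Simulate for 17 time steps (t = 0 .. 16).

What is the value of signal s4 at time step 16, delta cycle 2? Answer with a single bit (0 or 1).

1

t0.Δ0 clk=0 s4=1 s7=0 s1=1 s3=0 s6=1 s0=1 s8=1
t0.Δ1 clk=1 s4=1 s7=0 s1=1 s3=0 s6=1 s0=1 s8=1
t0.Δ2 clk=1 s4=1 s7=0 s1=1 s3=1 s6=1 s0=1 s8=1
t0.Δ3 clk=1 s4=0 s7=0 s1=1 s3=1 s6=1 s0=1 s8=1
t1.Δ0 clk=1 s4=0 s7=0 s1=1 s3=1 s6=1 s0=1 s8=1
t1.Δ1 clk=0 s4=0 s7=0 s1=1 s3=1 s6=1 s0=1 s8=1
t2.Δ0 clk=0 s4=0 s7=0 s1=1 s3=1 s6=1 s0=1 s8=1
t2.Δ1 clk=1 s4=0 s7=0 s1=1 s3=1 s6=1 s0=1 s8=1
t2.Δ2 clk=1 s4=0 s7=0 s1=1 s3=0 s6=1 s0=1 s8=1
t2.Δ3 clk=1 s4=1 s7=0 s1=1 s3=0 s6=1 s0=1 s8=1
t3.Δ0 clk=1 s4=1 s7=0 s1=1 s3=0 s6=1 s0=1 s8=1
t3.Δ1 clk=0 s4=1 s7=0 s1=1 s3=0 s6=1 s0=1 s8=1
t4.Δ0 clk=0 s4=1 s7=0 s1=1 s3=0 s6=1 s0=1 s8=1
t4.Δ1 clk=1 s4=1 s7=0 s1=1 s3=0 s6=1 s0=1 s8=0
t4.Δ2 clk=1 s4=1 s7=0 s1=1 s3=1 s6=1 s0=1 s8=0
t4.Δ3 clk=1 s4=0 s7=0 s1=1 s3=1 s6=1 s0=1 s8=0
t5.Δ0 clk=1 s4=0 s7=0 s1=1 s3=1 s6=1 s0=1 s8=0
t5.Δ1 clk=0 s4=0 s7=0 s1=1 s3=1 s6=1 s0=1 s8=0
t6.Δ0 clk=0 s4=0 s7=0 s1=1 s3=1 s6=1 s0=1 s8=0
t6.Δ1 clk=1 s4=0 s7=0 s1=1 s3=1 s6=1 s0=1 s8=0
t6.Δ2 clk=1 s4=0 s7=0 s1=1 s3=0 s6=1 s0=1 s8=0
t6.Δ3 clk=1 s4=1 s7=0 s1=1 s3=0 s6=1 s0=1 s8=0
t7.Δ0 clk=1 s4=1 s7=0 s1=1 s3=0 s6=1 s0=1 s8=0
t7.Δ1 clk=0 s4=1 s7=0 s1=1 s3=0 s6=1 s0=1 s8=0
t8.Δ0 clk=0 s4=1 s7=0 s1=1 s3=0 s6=1 s0=1 s8=0
t8.Δ1 clk=1 s4=1 s7=0 s1=1 s3=0 s6=1 s0=1 s8=1
t8.Δ2 clk=1 s4=1 s7=0 s1=1 s3=1 s6=1 s0=1 s8=1
t8.Δ3 clk=1 s4=0 s7=0 s1=1 s3=1 s6=1 s0=1 s8=1
t9.Δ0 clk=1 s4=0 s7=0 s1=1 s3=1 s6=1 s0=1 s8=1
t9.Δ1 clk=0 s4=0 s7=0 s1=1 s3=1 s6=1 s0=1 s8=1
t10.Δ0 clk=0 s4=0 s7=0 s1=1 s3=1 s6=1 s0=1 s8=1
t10.Δ1 clk=1 s4=0 s7=0 s1=1 s3=1 s6=1 s0=1 s8=1
t10.Δ2 clk=1 s4=0 s7=0 s1=1 s3=0 s6=1 s0=1 s8=1
t10.Δ3 clk=1 s4=1 s7=0 s1=1 s3=0 s6=1 s0=1 s8=1
t11.Δ0 clk=1 s4=1 s7=0 s1=1 s3=0 s6=1 s0=1 s8=1
t11.Δ1 clk=0 s4=1 s7=0 s1=1 s3=0 s6=1 s0=1 s8=1
t12.Δ0 clk=0 s4=1 s7=0 s1=1 s3=0 s6=1 s0=1 s8=1
t12.Δ1 clk=1 s4=1 s7=0 s1=1 s3=0 s6=1 s0=1 s8=0
t12.Δ2 clk=1 s4=1 s7=0 s1=1 s3=1 s6=1 s0=1 s8=0
t12.Δ3 clk=1 s4=0 s7=0 s1=1 s3=1 s6=1 s0=1 s8=0
t13.Δ0 clk=1 s4=0 s7=0 s1=1 s3=1 s6=1 s0=1 s8=0
t13.Δ1 clk=0 s4=0 s7=0 s1=1 s3=1 s6=1 s0=1 s8=0
t14.Δ0 clk=0 s4=0 s7=0 s1=1 s3=1 s6=1 s0=1 s8=0
t14.Δ1 clk=1 s4=0 s7=0 s1=1 s3=1 s6=1 s0=1 s8=0
t14.Δ2 clk=1 s4=0 s7=0 s1=1 s3=0 s6=1 s0=1 s8=0
t14.Δ3 clk=1 s4=1 s7=0 s1=1 s3=0 s6=1 s0=1 s8=0
t15.Δ0 clk=1 s4=1 s7=0 s1=1 s3=0 s6=1 s0=1 s8=0
t15.Δ1 clk=0 s4=1 s7=0 s1=1 s3=0 s6=1 s0=1 s8=0
t16.Δ0 clk=0 s4=1 s7=0 s1=1 s3=0 s6=1 s0=1 s8=0
t16.Δ1 clk=1 s4=1 s7=0 s1=1 s3=0 s6=1 s0=1 s8=1
t16.Δ2 clk=1 s4=1 s7=0 s1=1 s3=1 s6=1 s0=1 s8=1
t16.Δ3 clk=1 s4=0 s7=0 s1=1 s3=1 s6=1 s0=1 s8=1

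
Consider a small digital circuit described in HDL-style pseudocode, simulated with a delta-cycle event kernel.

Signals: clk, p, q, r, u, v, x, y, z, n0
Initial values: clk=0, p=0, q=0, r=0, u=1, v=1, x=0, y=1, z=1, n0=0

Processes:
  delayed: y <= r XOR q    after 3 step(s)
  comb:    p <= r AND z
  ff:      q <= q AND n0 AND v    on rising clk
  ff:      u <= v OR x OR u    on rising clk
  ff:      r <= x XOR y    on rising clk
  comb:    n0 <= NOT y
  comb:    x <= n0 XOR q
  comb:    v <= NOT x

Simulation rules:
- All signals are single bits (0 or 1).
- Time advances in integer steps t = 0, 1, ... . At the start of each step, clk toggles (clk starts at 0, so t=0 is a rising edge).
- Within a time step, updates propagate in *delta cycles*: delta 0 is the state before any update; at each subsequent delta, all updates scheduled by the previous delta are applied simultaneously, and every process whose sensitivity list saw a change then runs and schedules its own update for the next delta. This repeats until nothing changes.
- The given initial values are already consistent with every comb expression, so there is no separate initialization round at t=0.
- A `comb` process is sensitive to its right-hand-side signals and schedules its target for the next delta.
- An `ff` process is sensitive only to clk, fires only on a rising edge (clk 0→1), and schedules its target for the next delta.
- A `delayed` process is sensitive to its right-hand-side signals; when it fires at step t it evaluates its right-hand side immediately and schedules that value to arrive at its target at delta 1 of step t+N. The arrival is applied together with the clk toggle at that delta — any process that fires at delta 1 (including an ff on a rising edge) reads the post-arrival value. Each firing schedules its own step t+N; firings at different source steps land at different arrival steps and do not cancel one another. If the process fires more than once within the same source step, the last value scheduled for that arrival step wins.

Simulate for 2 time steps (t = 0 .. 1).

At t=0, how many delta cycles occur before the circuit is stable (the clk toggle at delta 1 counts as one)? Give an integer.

t0.Δ0 u=1 r=0 p=0 y=1 clk=0 x=0 z=1 v=1 q=0 n0=0
t0.Δ1 u=1 r=0 p=0 y=1 clk=1 x=0 z=1 v=1 q=0 n0=0
t0.Δ2 u=1 r=1 p=0 y=1 clk=1 x=0 z=1 v=1 q=0 n0=0
t0.Δ3 u=1 r=1 p=1 y=1 clk=1 x=0 z=1 v=1 q=0 n0=0
t1.Δ0 u=1 r=1 p=1 y=1 clk=1 x=0 z=1 v=1 q=0 n0=0
t1.Δ1 u=1 r=1 p=1 y=1 clk=0 x=0 z=1 v=1 q=0 n0=0

3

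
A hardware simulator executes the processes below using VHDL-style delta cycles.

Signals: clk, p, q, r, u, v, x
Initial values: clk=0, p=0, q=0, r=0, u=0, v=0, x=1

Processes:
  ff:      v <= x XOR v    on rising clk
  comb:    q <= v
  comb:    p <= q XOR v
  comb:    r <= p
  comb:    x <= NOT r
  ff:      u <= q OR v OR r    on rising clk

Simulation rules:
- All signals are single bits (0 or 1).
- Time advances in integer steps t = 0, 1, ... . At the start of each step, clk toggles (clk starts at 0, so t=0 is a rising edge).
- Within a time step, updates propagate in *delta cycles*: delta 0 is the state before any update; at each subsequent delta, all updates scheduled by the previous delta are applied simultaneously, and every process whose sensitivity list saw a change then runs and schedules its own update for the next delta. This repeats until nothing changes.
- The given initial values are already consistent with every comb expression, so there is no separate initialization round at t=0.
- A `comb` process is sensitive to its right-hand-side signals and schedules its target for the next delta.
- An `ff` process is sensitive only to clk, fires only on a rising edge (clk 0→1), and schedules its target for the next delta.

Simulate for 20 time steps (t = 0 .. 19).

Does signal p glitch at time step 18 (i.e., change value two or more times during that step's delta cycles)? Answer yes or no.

t=0 Δ0: v=0 p=0 u=0 x=1 q=0 r=0 clk=0
  Δ1: clk:0→1
  Δ2: v:0→1
  Δ3: p:0→1, q:0→1
  Δ4: p:1→0, r:0→1
  Δ5: x:1→0, r:1→0
  Δ6: x:0→1
  (6Δ to stable)
t=1 Δ0: v=1 p=0 u=0 x=1 q=1 r=0 clk=1
  Δ1: clk:1→0
  (1Δ to stable)
t=2 Δ0: v=1 p=0 u=0 x=1 q=1 r=0 clk=0
  Δ1: clk:0→1
  Δ2: v:1→0, u:0→1
  Δ3: p:0→1, q:1→0
  Δ4: p:1→0, r:0→1
  Δ5: x:1→0, r:1→0
  Δ6: x:0→1
  (6Δ to stable)
t=3 Δ0: v=0 p=0 u=1 x=1 q=0 r=0 clk=1
  Δ1: clk:1→0
  (1Δ to stable)
t=4 Δ0: v=0 p=0 u=1 x=1 q=0 r=0 clk=0
  Δ1: clk:0→1
  Δ2: v:0→1, u:1→0
  Δ3: p:0→1, q:0→1
  Δ4: p:1→0, r:0→1
  Δ5: x:1→0, r:1→0
  Δ6: x:0→1
  (6Δ to stable)
t=5 Δ0: v=1 p=0 u=0 x=1 q=1 r=0 clk=1
  Δ1: clk:1→0
  (1Δ to stable)
t=6 Δ0: v=1 p=0 u=0 x=1 q=1 r=0 clk=0
  Δ1: clk:0→1
  Δ2: v:1→0, u:0→1
  Δ3: p:0→1, q:1→0
  Δ4: p:1→0, r:0→1
  Δ5: x:1→0, r:1→0
  Δ6: x:0→1
  (6Δ to stable)
t=7 Δ0: v=0 p=0 u=1 x=1 q=0 r=0 clk=1
  Δ1: clk:1→0
  (1Δ to stable)
t=8 Δ0: v=0 p=0 u=1 x=1 q=0 r=0 clk=0
  Δ1: clk:0→1
  Δ2: v:0→1, u:1→0
  Δ3: p:0→1, q:0→1
  Δ4: p:1→0, r:0→1
  Δ5: x:1→0, r:1→0
  Δ6: x:0→1
  (6Δ to stable)
t=9 Δ0: v=1 p=0 u=0 x=1 q=1 r=0 clk=1
  Δ1: clk:1→0
  (1Δ to stable)
t=10 Δ0: v=1 p=0 u=0 x=1 q=1 r=0 clk=0
  Δ1: clk:0→1
  Δ2: v:1→0, u:0→1
  Δ3: p:0→1, q:1→0
  Δ4: p:1→0, r:0→1
  Δ5: x:1→0, r:1→0
  Δ6: x:0→1
  (6Δ to stable)
t=11 Δ0: v=0 p=0 u=1 x=1 q=0 r=0 clk=1
  Δ1: clk:1→0
  (1Δ to stable)
t=12 Δ0: v=0 p=0 u=1 x=1 q=0 r=0 clk=0
  Δ1: clk:0→1
  Δ2: v:0→1, u:1→0
  Δ3: p:0→1, q:0→1
  Δ4: p:1→0, r:0→1
  Δ5: x:1→0, r:1→0
  Δ6: x:0→1
  (6Δ to stable)
t=13 Δ0: v=1 p=0 u=0 x=1 q=1 r=0 clk=1
  Δ1: clk:1→0
  (1Δ to stable)
t=14 Δ0: v=1 p=0 u=0 x=1 q=1 r=0 clk=0
  Δ1: clk:0→1
  Δ2: v:1→0, u:0→1
  Δ3: p:0→1, q:1→0
  Δ4: p:1→0, r:0→1
  Δ5: x:1→0, r:1→0
  Δ6: x:0→1
  (6Δ to stable)
t=15 Δ0: v=0 p=0 u=1 x=1 q=0 r=0 clk=1
  Δ1: clk:1→0
  (1Δ to stable)
t=16 Δ0: v=0 p=0 u=1 x=1 q=0 r=0 clk=0
  Δ1: clk:0→1
  Δ2: v:0→1, u:1→0
  Δ3: p:0→1, q:0→1
  Δ4: p:1→0, r:0→1
  Δ5: x:1→0, r:1→0
  Δ6: x:0→1
  (6Δ to stable)
t=17 Δ0: v=1 p=0 u=0 x=1 q=1 r=0 clk=1
  Δ1: clk:1→0
  (1Δ to stable)
t=18 Δ0: v=1 p=0 u=0 x=1 q=1 r=0 clk=0
  Δ1: clk:0→1
  Δ2: v:1→0, u:0→1
  Δ3: p:0→1, q:1→0
  Δ4: p:1→0, r:0→1
  Δ5: x:1→0, r:1→0
  Δ6: x:0→1
  (6Δ to stable)
t=19 Δ0: v=0 p=0 u=1 x=1 q=0 r=0 clk=1
  Δ1: clk:1→0
  (1Δ to stable)

yes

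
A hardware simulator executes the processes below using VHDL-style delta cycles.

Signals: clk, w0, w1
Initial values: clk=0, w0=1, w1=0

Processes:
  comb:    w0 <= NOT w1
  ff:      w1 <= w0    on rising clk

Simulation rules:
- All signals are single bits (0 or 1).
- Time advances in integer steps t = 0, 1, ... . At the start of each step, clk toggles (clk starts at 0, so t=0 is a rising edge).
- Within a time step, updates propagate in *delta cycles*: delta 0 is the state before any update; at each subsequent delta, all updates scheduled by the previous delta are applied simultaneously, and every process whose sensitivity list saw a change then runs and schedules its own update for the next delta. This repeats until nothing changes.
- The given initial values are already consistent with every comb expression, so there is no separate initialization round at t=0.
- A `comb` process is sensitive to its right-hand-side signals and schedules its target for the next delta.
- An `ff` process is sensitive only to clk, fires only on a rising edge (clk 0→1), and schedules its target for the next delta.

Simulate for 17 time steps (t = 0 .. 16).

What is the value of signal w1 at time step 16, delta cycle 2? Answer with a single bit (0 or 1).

1

t0.Δ0 w1=0 w0=1 clk=0
t0.Δ1 w1=0 w0=1 clk=1
t0.Δ2 w1=1 w0=1 clk=1
t0.Δ3 w1=1 w0=0 clk=1
t1.Δ0 w1=1 w0=0 clk=1
t1.Δ1 w1=1 w0=0 clk=0
t2.Δ0 w1=1 w0=0 clk=0
t2.Δ1 w1=1 w0=0 clk=1
t2.Δ2 w1=0 w0=0 clk=1
t2.Δ3 w1=0 w0=1 clk=1
t3.Δ0 w1=0 w0=1 clk=1
t3.Δ1 w1=0 w0=1 clk=0
t4.Δ0 w1=0 w0=1 clk=0
t4.Δ1 w1=0 w0=1 clk=1
t4.Δ2 w1=1 w0=1 clk=1
t4.Δ3 w1=1 w0=0 clk=1
t5.Δ0 w1=1 w0=0 clk=1
t5.Δ1 w1=1 w0=0 clk=0
t6.Δ0 w1=1 w0=0 clk=0
t6.Δ1 w1=1 w0=0 clk=1
t6.Δ2 w1=0 w0=0 clk=1
t6.Δ3 w1=0 w0=1 clk=1
t7.Δ0 w1=0 w0=1 clk=1
t7.Δ1 w1=0 w0=1 clk=0
t8.Δ0 w1=0 w0=1 clk=0
t8.Δ1 w1=0 w0=1 clk=1
t8.Δ2 w1=1 w0=1 clk=1
t8.Δ3 w1=1 w0=0 clk=1
t9.Δ0 w1=1 w0=0 clk=1
t9.Δ1 w1=1 w0=0 clk=0
t10.Δ0 w1=1 w0=0 clk=0
t10.Δ1 w1=1 w0=0 clk=1
t10.Δ2 w1=0 w0=0 clk=1
t10.Δ3 w1=0 w0=1 clk=1
t11.Δ0 w1=0 w0=1 clk=1
t11.Δ1 w1=0 w0=1 clk=0
t12.Δ0 w1=0 w0=1 clk=0
t12.Δ1 w1=0 w0=1 clk=1
t12.Δ2 w1=1 w0=1 clk=1
t12.Δ3 w1=1 w0=0 clk=1
t13.Δ0 w1=1 w0=0 clk=1
t13.Δ1 w1=1 w0=0 clk=0
t14.Δ0 w1=1 w0=0 clk=0
t14.Δ1 w1=1 w0=0 clk=1
t14.Δ2 w1=0 w0=0 clk=1
t14.Δ3 w1=0 w0=1 clk=1
t15.Δ0 w1=0 w0=1 clk=1
t15.Δ1 w1=0 w0=1 clk=0
t16.Δ0 w1=0 w0=1 clk=0
t16.Δ1 w1=0 w0=1 clk=1
t16.Δ2 w1=1 w0=1 clk=1
t16.Δ3 w1=1 w0=0 clk=1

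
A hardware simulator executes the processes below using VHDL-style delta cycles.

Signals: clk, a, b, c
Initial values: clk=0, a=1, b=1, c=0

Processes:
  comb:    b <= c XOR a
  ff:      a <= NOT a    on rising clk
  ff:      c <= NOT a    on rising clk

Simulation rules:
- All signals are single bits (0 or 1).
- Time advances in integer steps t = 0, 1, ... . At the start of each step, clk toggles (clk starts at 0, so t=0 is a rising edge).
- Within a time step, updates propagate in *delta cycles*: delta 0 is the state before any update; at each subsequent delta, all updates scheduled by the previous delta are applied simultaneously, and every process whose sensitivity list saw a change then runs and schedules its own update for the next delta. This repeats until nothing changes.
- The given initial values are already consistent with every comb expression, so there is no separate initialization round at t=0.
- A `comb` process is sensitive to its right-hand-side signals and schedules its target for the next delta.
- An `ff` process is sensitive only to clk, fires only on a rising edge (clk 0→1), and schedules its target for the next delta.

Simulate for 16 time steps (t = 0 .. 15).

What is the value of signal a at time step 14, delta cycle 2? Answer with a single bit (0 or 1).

t0.Δ0 a=1 c=0 b=1 clk=0
t0.Δ1 a=1 c=0 b=1 clk=1
t0.Δ2 a=0 c=0 b=1 clk=1
t0.Δ3 a=0 c=0 b=0 clk=1
t1.Δ0 a=0 c=0 b=0 clk=1
t1.Δ1 a=0 c=0 b=0 clk=0
t2.Δ0 a=0 c=0 b=0 clk=0
t2.Δ1 a=0 c=0 b=0 clk=1
t2.Δ2 a=1 c=1 b=0 clk=1
t3.Δ0 a=1 c=1 b=0 clk=1
t3.Δ1 a=1 c=1 b=0 clk=0
t4.Δ0 a=1 c=1 b=0 clk=0
t4.Δ1 a=1 c=1 b=0 clk=1
t4.Δ2 a=0 c=0 b=0 clk=1
t5.Δ0 a=0 c=0 b=0 clk=1
t5.Δ1 a=0 c=0 b=0 clk=0
t6.Δ0 a=0 c=0 b=0 clk=0
t6.Δ1 a=0 c=0 b=0 clk=1
t6.Δ2 a=1 c=1 b=0 clk=1
t7.Δ0 a=1 c=1 b=0 clk=1
t7.Δ1 a=1 c=1 b=0 clk=0
t8.Δ0 a=1 c=1 b=0 clk=0
t8.Δ1 a=1 c=1 b=0 clk=1
t8.Δ2 a=0 c=0 b=0 clk=1
t9.Δ0 a=0 c=0 b=0 clk=1
t9.Δ1 a=0 c=0 b=0 clk=0
t10.Δ0 a=0 c=0 b=0 clk=0
t10.Δ1 a=0 c=0 b=0 clk=1
t10.Δ2 a=1 c=1 b=0 clk=1
t11.Δ0 a=1 c=1 b=0 clk=1
t11.Δ1 a=1 c=1 b=0 clk=0
t12.Δ0 a=1 c=1 b=0 clk=0
t12.Δ1 a=1 c=1 b=0 clk=1
t12.Δ2 a=0 c=0 b=0 clk=1
t13.Δ0 a=0 c=0 b=0 clk=1
t13.Δ1 a=0 c=0 b=0 clk=0
t14.Δ0 a=0 c=0 b=0 clk=0
t14.Δ1 a=0 c=0 b=0 clk=1
t14.Δ2 a=1 c=1 b=0 clk=1
t15.Δ0 a=1 c=1 b=0 clk=1
t15.Δ1 a=1 c=1 b=0 clk=0

1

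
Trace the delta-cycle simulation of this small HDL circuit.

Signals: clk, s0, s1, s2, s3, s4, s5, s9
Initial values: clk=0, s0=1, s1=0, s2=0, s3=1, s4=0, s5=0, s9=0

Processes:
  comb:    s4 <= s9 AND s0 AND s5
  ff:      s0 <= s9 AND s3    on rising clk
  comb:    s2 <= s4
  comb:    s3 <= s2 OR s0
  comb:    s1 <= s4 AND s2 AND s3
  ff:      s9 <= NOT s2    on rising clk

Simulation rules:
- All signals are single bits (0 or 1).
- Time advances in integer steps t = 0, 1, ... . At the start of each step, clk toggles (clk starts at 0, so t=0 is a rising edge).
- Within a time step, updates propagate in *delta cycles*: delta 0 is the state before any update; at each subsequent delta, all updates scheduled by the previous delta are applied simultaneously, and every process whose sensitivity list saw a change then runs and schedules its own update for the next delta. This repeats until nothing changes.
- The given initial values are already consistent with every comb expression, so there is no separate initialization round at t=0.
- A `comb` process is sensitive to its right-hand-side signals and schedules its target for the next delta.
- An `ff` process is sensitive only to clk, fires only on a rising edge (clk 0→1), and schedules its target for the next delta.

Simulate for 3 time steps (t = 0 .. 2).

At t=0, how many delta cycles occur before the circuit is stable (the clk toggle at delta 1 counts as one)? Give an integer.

t=0 Δ0: s5=0 s9=0 s1=0 s4=0 s3=1 s0=1 clk=0 s2=0
  Δ1: clk:0→1
  Δ2: s9:0→1, s0:1→0
  Δ3: s3:1→0
  (3Δ to stable)
t=1 Δ0: s5=0 s9=1 s1=0 s4=0 s3=0 s0=0 clk=1 s2=0
  Δ1: clk:1→0
  (1Δ to stable)
t=2 Δ0: s5=0 s9=1 s1=0 s4=0 s3=0 s0=0 clk=0 s2=0
  Δ1: clk:0→1
  (1Δ to stable)

3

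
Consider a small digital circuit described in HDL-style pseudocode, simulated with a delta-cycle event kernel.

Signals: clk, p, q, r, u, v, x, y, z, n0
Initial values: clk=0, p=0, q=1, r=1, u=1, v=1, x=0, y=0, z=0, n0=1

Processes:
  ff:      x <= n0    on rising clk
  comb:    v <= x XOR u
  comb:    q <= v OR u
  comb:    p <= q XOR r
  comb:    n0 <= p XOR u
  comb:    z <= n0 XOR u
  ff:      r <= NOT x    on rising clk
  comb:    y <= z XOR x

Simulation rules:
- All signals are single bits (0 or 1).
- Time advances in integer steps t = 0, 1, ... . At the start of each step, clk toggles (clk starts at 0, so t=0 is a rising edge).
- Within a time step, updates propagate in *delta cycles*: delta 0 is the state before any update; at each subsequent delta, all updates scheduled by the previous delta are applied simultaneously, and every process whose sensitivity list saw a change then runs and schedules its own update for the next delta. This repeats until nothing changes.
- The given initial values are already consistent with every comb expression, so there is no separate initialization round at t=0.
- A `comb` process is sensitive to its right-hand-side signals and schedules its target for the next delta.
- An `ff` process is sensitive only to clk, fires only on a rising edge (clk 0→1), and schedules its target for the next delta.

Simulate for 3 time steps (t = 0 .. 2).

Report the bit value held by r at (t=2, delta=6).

t0.Δ0 v=1 clk=0 u=1 y=0 n0=1 z=0 x=0 q=1 r=1 p=0
t0.Δ1 v=1 clk=1 u=1 y=0 n0=1 z=0 x=0 q=1 r=1 p=0
t0.Δ2 v=1 clk=1 u=1 y=0 n0=1 z=0 x=1 q=1 r=1 p=0
t0.Δ3 v=0 clk=1 u=1 y=1 n0=1 z=0 x=1 q=1 r=1 p=0
t1.Δ0 v=0 clk=1 u=1 y=1 n0=1 z=0 x=1 q=1 r=1 p=0
t1.Δ1 v=0 clk=0 u=1 y=1 n0=1 z=0 x=1 q=1 r=1 p=0
t2.Δ0 v=0 clk=0 u=1 y=1 n0=1 z=0 x=1 q=1 r=1 p=0
t2.Δ1 v=0 clk=1 u=1 y=1 n0=1 z=0 x=1 q=1 r=1 p=0
t2.Δ2 v=0 clk=1 u=1 y=1 n0=1 z=0 x=1 q=1 r=0 p=0
t2.Δ3 v=0 clk=1 u=1 y=1 n0=1 z=0 x=1 q=1 r=0 p=1
t2.Δ4 v=0 clk=1 u=1 y=1 n0=0 z=0 x=1 q=1 r=0 p=1
t2.Δ5 v=0 clk=1 u=1 y=1 n0=0 z=1 x=1 q=1 r=0 p=1
t2.Δ6 v=0 clk=1 u=1 y=0 n0=0 z=1 x=1 q=1 r=0 p=1

0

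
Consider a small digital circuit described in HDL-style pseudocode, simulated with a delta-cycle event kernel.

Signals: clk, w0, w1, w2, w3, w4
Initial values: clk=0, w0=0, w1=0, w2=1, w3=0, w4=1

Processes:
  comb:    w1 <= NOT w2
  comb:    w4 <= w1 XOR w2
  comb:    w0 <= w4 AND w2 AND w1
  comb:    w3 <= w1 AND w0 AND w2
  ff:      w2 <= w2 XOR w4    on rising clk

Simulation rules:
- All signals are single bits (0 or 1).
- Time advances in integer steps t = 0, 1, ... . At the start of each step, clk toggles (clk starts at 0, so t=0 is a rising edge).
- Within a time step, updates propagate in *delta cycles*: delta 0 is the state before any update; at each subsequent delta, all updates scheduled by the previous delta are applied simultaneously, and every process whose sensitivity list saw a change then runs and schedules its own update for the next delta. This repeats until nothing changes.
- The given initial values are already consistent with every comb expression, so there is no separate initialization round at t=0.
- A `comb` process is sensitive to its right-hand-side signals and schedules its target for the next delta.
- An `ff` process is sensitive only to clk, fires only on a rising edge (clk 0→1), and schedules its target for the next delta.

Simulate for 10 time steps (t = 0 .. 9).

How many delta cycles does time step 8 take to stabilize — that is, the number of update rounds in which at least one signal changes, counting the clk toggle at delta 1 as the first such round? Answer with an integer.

4

t=0 Δ0: w0=0 w4=1 w2=1 w3=0 w1=0 clk=0
  Δ1: clk:0→1
  Δ2: w2:1→0
  Δ3: w4:1→0, w1:0→1
  Δ4: w4:0→1
  (4Δ to stable)
t=1 Δ0: w0=0 w4=1 w2=0 w3=0 w1=1 clk=1
  Δ1: clk:1→0
  (1Δ to stable)
t=2 Δ0: w0=0 w4=1 w2=0 w3=0 w1=1 clk=0
  Δ1: clk:0→1
  Δ2: w2:0→1
  Δ3: w0:0→1, w4:1→0, w1:1→0
  Δ4: w0:1→0, w4:0→1
  (4Δ to stable)
t=3 Δ0: w0=0 w4=1 w2=1 w3=0 w1=0 clk=1
  Δ1: clk:1→0
  (1Δ to stable)
t=4 Δ0: w0=0 w4=1 w2=1 w3=0 w1=0 clk=0
  Δ1: clk:0→1
  Δ2: w2:1→0
  Δ3: w4:1→0, w1:0→1
  Δ4: w4:0→1
  (4Δ to stable)
t=5 Δ0: w0=0 w4=1 w2=0 w3=0 w1=1 clk=1
  Δ1: clk:1→0
  (1Δ to stable)
t=6 Δ0: w0=0 w4=1 w2=0 w3=0 w1=1 clk=0
  Δ1: clk:0→1
  Δ2: w2:0→1
  Δ3: w0:0→1, w4:1→0, w1:1→0
  Δ4: w0:1→0, w4:0→1
  (4Δ to stable)
t=7 Δ0: w0=0 w4=1 w2=1 w3=0 w1=0 clk=1
  Δ1: clk:1→0
  (1Δ to stable)
t=8 Δ0: w0=0 w4=1 w2=1 w3=0 w1=0 clk=0
  Δ1: clk:0→1
  Δ2: w2:1→0
  Δ3: w4:1→0, w1:0→1
  Δ4: w4:0→1
  (4Δ to stable)
t=9 Δ0: w0=0 w4=1 w2=0 w3=0 w1=1 clk=1
  Δ1: clk:1→0
  (1Δ to stable)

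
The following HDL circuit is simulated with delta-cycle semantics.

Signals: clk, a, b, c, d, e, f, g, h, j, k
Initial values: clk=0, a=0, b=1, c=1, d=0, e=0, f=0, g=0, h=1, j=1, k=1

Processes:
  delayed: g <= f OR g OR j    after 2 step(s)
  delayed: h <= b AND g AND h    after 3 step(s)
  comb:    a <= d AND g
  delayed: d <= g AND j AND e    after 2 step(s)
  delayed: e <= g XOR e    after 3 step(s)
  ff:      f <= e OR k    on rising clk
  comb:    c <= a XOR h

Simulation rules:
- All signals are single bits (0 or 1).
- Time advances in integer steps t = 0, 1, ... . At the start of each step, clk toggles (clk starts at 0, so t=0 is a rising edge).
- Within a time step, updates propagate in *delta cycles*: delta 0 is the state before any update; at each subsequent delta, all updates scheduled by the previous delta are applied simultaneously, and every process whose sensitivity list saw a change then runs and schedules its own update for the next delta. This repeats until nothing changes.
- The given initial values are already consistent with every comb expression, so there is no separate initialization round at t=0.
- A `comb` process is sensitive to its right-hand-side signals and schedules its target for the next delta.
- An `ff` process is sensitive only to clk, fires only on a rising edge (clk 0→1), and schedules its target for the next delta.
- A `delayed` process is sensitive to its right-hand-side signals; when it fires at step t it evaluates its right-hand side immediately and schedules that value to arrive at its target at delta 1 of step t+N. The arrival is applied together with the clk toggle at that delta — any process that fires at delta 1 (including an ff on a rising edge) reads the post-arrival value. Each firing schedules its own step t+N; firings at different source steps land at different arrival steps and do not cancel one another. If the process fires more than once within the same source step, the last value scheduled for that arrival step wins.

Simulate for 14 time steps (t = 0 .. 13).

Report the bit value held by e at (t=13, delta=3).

1

t=0 Δ0: a=0 h=1 f=0 clk=0 e=0 j=1 b=1 c=1 d=0 k=1 g=0
  Δ1: clk:0→1
  Δ2: f:0→1
  (2Δ to stable)
t=1 Δ0: a=0 h=1 f=1 clk=1 e=0 j=1 b=1 c=1 d=0 k=1 g=0
  Δ1: clk:1→0
  (1Δ to stable)
t=2 Δ0: a=0 h=1 f=1 clk=0 e=0 j=1 b=1 c=1 d=0 k=1 g=0
  Δ1: clk:0→1, g:0→1
  (1Δ to stable)
t=3 Δ0: a=0 h=1 f=1 clk=1 e=0 j=1 b=1 c=1 d=0 k=1 g=1
  Δ1: clk:1→0
  (1Δ to stable)
t=4 Δ0: a=0 h=1 f=1 clk=0 e=0 j=1 b=1 c=1 d=0 k=1 g=1
  Δ1: clk:0→1
  (1Δ to stable)
t=5 Δ0: a=0 h=1 f=1 clk=1 e=0 j=1 b=1 c=1 d=0 k=1 g=1
  Δ1: clk:1→0, e:0→1
  (1Δ to stable)
t=6 Δ0: a=0 h=1 f=1 clk=0 e=1 j=1 b=1 c=1 d=0 k=1 g=1
  Δ1: clk:0→1
  (1Δ to stable)
t=7 Δ0: a=0 h=1 f=1 clk=1 e=1 j=1 b=1 c=1 d=0 k=1 g=1
  Δ1: clk:1→0, d:0→1
  Δ2: a:0→1
  Δ3: c:1→0
  (3Δ to stable)
t=8 Δ0: a=1 h=1 f=1 clk=0 e=1 j=1 b=1 c=0 d=1 k=1 g=1
  Δ1: clk:0→1, e:1→0
  (1Δ to stable)
t=9 Δ0: a=1 h=1 f=1 clk=1 e=0 j=1 b=1 c=0 d=1 k=1 g=1
  Δ1: clk:1→0
  (1Δ to stable)
t=10 Δ0: a=1 h=1 f=1 clk=0 e=0 j=1 b=1 c=0 d=1 k=1 g=1
  Δ1: clk:0→1, d:1→0
  Δ2: a:1→0
  Δ3: c:0→1
  (3Δ to stable)
t=11 Δ0: a=0 h=1 f=1 clk=1 e=0 j=1 b=1 c=1 d=0 k=1 g=1
  Δ1: clk:1→0, e:0→1
  (1Δ to stable)
t=12 Δ0: a=0 h=1 f=1 clk=0 e=1 j=1 b=1 c=1 d=0 k=1 g=1
  Δ1: clk:0→1
  (1Δ to stable)
t=13 Δ0: a=0 h=1 f=1 clk=1 e=1 j=1 b=1 c=1 d=0 k=1 g=1
  Δ1: clk:1→0, d:0→1
  Δ2: a:0→1
  Δ3: c:1→0
  (3Δ to stable)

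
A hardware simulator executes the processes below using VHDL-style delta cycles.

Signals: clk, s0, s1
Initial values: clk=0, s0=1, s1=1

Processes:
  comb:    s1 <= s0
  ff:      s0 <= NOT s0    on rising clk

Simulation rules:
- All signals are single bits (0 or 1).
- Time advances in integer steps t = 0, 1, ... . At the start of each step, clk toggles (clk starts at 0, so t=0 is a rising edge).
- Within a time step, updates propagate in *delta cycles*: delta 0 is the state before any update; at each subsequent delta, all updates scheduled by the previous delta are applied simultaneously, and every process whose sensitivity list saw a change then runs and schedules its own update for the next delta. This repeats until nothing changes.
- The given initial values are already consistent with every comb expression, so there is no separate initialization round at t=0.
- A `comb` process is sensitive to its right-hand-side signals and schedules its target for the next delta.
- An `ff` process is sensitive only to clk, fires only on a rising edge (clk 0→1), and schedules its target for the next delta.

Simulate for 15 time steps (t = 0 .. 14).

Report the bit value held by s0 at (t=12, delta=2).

0

t0.Δ0 clk=0 s0=1 s1=1
t0.Δ1 clk=1 s0=1 s1=1
t0.Δ2 clk=1 s0=0 s1=1
t0.Δ3 clk=1 s0=0 s1=0
t1.Δ0 clk=1 s0=0 s1=0
t1.Δ1 clk=0 s0=0 s1=0
t2.Δ0 clk=0 s0=0 s1=0
t2.Δ1 clk=1 s0=0 s1=0
t2.Δ2 clk=1 s0=1 s1=0
t2.Δ3 clk=1 s0=1 s1=1
t3.Δ0 clk=1 s0=1 s1=1
t3.Δ1 clk=0 s0=1 s1=1
t4.Δ0 clk=0 s0=1 s1=1
t4.Δ1 clk=1 s0=1 s1=1
t4.Δ2 clk=1 s0=0 s1=1
t4.Δ3 clk=1 s0=0 s1=0
t5.Δ0 clk=1 s0=0 s1=0
t5.Δ1 clk=0 s0=0 s1=0
t6.Δ0 clk=0 s0=0 s1=0
t6.Δ1 clk=1 s0=0 s1=0
t6.Δ2 clk=1 s0=1 s1=0
t6.Δ3 clk=1 s0=1 s1=1
t7.Δ0 clk=1 s0=1 s1=1
t7.Δ1 clk=0 s0=1 s1=1
t8.Δ0 clk=0 s0=1 s1=1
t8.Δ1 clk=1 s0=1 s1=1
t8.Δ2 clk=1 s0=0 s1=1
t8.Δ3 clk=1 s0=0 s1=0
t9.Δ0 clk=1 s0=0 s1=0
t9.Δ1 clk=0 s0=0 s1=0
t10.Δ0 clk=0 s0=0 s1=0
t10.Δ1 clk=1 s0=0 s1=0
t10.Δ2 clk=1 s0=1 s1=0
t10.Δ3 clk=1 s0=1 s1=1
t11.Δ0 clk=1 s0=1 s1=1
t11.Δ1 clk=0 s0=1 s1=1
t12.Δ0 clk=0 s0=1 s1=1
t12.Δ1 clk=1 s0=1 s1=1
t12.Δ2 clk=1 s0=0 s1=1
t12.Δ3 clk=1 s0=0 s1=0
t13.Δ0 clk=1 s0=0 s1=0
t13.Δ1 clk=0 s0=0 s1=0
t14.Δ0 clk=0 s0=0 s1=0
t14.Δ1 clk=1 s0=0 s1=0
t14.Δ2 clk=1 s0=1 s1=0
t14.Δ3 clk=1 s0=1 s1=1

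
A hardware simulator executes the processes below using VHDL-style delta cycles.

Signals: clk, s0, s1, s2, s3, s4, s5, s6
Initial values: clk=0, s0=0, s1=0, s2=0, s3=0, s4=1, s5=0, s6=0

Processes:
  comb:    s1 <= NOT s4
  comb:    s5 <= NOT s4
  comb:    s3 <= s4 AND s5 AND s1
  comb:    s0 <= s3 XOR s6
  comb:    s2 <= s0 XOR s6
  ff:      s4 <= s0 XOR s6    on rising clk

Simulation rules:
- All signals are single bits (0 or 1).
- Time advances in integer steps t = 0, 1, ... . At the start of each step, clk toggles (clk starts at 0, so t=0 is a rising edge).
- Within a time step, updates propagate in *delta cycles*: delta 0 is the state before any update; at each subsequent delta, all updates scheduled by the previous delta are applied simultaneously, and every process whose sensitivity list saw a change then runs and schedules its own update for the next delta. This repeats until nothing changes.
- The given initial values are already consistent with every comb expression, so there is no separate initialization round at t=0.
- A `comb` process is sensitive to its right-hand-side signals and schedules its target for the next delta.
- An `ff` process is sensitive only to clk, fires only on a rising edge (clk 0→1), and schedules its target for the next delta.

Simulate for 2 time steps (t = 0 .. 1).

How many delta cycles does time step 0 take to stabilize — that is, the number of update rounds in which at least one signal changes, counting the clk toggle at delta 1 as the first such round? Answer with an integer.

[bits: s6,s0,s1,s2,clk,s4,s3,s5]
t=0: Δ0=00000100 Δ1=00001100 Δ2=00001000 Δ3=00101001 | 3Δ
t=1: Δ0=00101001 Δ1=00100001 | 1Δ

3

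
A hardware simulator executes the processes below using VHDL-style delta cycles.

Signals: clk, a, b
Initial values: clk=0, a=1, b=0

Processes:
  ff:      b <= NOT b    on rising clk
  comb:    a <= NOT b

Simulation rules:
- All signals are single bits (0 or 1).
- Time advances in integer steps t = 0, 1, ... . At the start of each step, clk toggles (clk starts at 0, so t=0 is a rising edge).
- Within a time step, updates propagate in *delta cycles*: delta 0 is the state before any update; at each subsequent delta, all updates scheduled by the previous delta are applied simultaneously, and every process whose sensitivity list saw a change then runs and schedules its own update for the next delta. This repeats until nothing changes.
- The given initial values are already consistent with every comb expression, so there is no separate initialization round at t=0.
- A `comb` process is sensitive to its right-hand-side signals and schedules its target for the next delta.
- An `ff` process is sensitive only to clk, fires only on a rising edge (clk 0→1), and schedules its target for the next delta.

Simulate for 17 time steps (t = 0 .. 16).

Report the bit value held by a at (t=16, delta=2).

1

t0.Δ0 a=1 clk=0 b=0
t0.Δ1 a=1 clk=1 b=0
t0.Δ2 a=1 clk=1 b=1
t0.Δ3 a=0 clk=1 b=1
t1.Δ0 a=0 clk=1 b=1
t1.Δ1 a=0 clk=0 b=1
t2.Δ0 a=0 clk=0 b=1
t2.Δ1 a=0 clk=1 b=1
t2.Δ2 a=0 clk=1 b=0
t2.Δ3 a=1 clk=1 b=0
t3.Δ0 a=1 clk=1 b=0
t3.Δ1 a=1 clk=0 b=0
t4.Δ0 a=1 clk=0 b=0
t4.Δ1 a=1 clk=1 b=0
t4.Δ2 a=1 clk=1 b=1
t4.Δ3 a=0 clk=1 b=1
t5.Δ0 a=0 clk=1 b=1
t5.Δ1 a=0 clk=0 b=1
t6.Δ0 a=0 clk=0 b=1
t6.Δ1 a=0 clk=1 b=1
t6.Δ2 a=0 clk=1 b=0
t6.Δ3 a=1 clk=1 b=0
t7.Δ0 a=1 clk=1 b=0
t7.Δ1 a=1 clk=0 b=0
t8.Δ0 a=1 clk=0 b=0
t8.Δ1 a=1 clk=1 b=0
t8.Δ2 a=1 clk=1 b=1
t8.Δ3 a=0 clk=1 b=1
t9.Δ0 a=0 clk=1 b=1
t9.Δ1 a=0 clk=0 b=1
t10.Δ0 a=0 clk=0 b=1
t10.Δ1 a=0 clk=1 b=1
t10.Δ2 a=0 clk=1 b=0
t10.Δ3 a=1 clk=1 b=0
t11.Δ0 a=1 clk=1 b=0
t11.Δ1 a=1 clk=0 b=0
t12.Δ0 a=1 clk=0 b=0
t12.Δ1 a=1 clk=1 b=0
t12.Δ2 a=1 clk=1 b=1
t12.Δ3 a=0 clk=1 b=1
t13.Δ0 a=0 clk=1 b=1
t13.Δ1 a=0 clk=0 b=1
t14.Δ0 a=0 clk=0 b=1
t14.Δ1 a=0 clk=1 b=1
t14.Δ2 a=0 clk=1 b=0
t14.Δ3 a=1 clk=1 b=0
t15.Δ0 a=1 clk=1 b=0
t15.Δ1 a=1 clk=0 b=0
t16.Δ0 a=1 clk=0 b=0
t16.Δ1 a=1 clk=1 b=0
t16.Δ2 a=1 clk=1 b=1
t16.Δ3 a=0 clk=1 b=1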